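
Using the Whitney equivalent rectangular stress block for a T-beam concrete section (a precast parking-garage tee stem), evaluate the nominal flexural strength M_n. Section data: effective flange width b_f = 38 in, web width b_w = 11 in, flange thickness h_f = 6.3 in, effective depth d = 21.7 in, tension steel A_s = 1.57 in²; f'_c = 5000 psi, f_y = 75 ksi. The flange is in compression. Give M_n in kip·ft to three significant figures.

Tension: T = A_s f_y = 1.57 × 75 = 117.75 kips.
Try a within the flange: a = T/(0.85 f'_c b_f) = 117.75/(0.85 × 5 × 38) = 0.729 in.
Since a = 0.729 ≤ h_f = 6.3 in, the stress block lies entirely in the flange; analyse as a rectangular beam of width b_f.
M_n = T(d − a/2) = 117.75 × (21.7 − 0.3645) = 2512.3 kip·in.
M_n = 2512.3/12 = 209.36 kip·ft.

M_n ≈ 209 kip·ft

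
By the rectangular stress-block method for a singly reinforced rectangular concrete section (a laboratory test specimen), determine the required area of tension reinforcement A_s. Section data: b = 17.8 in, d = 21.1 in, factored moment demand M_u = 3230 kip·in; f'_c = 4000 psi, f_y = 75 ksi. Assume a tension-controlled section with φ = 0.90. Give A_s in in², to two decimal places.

A_s ≈ 2.44 in²

M_n = M_u/φ = 3230/0.90 = 3588.89 kip·in.
From M_n = 0.85 f'_c a b (d − a/2):
a = d − √(d² − 2M_n/(0.85 f'_c b)) = 21.1 − √(21.1² − 2 × 3588.89/(0.85 × 4 × 17.8)) = 3.028 in.
A_s = 0.85 f'_c a b / f_y = 0.85 × 4 × 3.028 × 17.8 / 75 = 2.443 in².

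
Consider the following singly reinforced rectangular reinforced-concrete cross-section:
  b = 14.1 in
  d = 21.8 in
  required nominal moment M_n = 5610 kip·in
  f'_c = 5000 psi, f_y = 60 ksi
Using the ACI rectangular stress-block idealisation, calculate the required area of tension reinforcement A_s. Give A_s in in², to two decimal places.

A_s ≈ 4.82 in²

From M_n = 0.85 f'_c a b (d − a/2):
a = d − √(d² − 2M_n/(0.85 f'_c b)) = 21.8 − √(21.8² − 2 × 5610/(0.85 × 5 × 14.1)) = 4.829 in.
A_s = 0.85 f'_c a b / f_y = 0.85 × 5 × 4.829 × 14.1 / 60 = 4.823 in².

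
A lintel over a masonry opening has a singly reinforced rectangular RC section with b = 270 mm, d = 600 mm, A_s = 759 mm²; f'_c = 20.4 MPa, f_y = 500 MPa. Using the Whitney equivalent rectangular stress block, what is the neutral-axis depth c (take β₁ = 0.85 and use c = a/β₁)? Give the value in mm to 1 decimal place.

T = A_s f_y = 759 × 500 = 379500 N = 379.5 kN.
Setting C = 0.85 f'_c a b equal to T: a = 379500/(0.85 × 20.4 × 270) = 81.059 mm.
With β₁ = 0.85, c = a/β₁ = 81.059/0.85 = 95.4 mm.

c ≈ 95.4 mm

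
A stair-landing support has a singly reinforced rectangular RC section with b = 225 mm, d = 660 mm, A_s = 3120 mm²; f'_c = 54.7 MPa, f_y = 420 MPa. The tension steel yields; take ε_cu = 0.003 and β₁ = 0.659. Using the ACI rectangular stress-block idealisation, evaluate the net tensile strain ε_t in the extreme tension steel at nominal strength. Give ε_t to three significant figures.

ε_t ≈ 0.00742

a = A_s f_y/(0.85 f'_c b) = 125.26 mm.
β₁ = 0.659, so c = a/β₁ = 125.26/0.659 = 190.08 mm.
From the linear strain diagram with ε_cu = 0.003: ε_t = 0.003 (d − c)/c = 0.003 × (660 − 190.08)/190.08 = 0.00742.
Since ε_t ≥ 0.005, the section is tension-controlled.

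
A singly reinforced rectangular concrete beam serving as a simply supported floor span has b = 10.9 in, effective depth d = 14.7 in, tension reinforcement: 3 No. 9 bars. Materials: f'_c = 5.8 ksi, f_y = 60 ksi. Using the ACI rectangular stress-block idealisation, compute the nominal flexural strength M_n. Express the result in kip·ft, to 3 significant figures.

M_n ≈ 195 kip·ft

A_s = 3 × 1 = 3 in².
T = A_s f_y = 3 × 60 = 180 kips.
a = T/(0.85 f'_c b) = 180/(0.85 × 5.8 × 10.9) = 3.350 in.
M_n = T(d − a/2) = 180 × (14.7 − 1.675) = 2344.5 kip·in = 2344.5/12 = 195.38 kip·ft.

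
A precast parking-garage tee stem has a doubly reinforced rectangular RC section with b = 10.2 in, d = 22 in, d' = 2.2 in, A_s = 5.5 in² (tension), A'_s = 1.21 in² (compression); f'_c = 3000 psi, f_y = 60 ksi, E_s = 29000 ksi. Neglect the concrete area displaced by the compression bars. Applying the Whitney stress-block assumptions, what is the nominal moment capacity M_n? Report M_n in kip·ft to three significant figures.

Assume both steels yield.
a = (A_s − A'_s) f_y/(0.85 f'_c b) = (5.5 − 1.21) × 60/(0.85 × 3 × 10.2) = 9.896 in.
c = a/β₁ = 9.896/0.85 = 11.642 in; ε'_s = 0.003(c − d')/c = 0.0024 ≥ ε_y = 0.0021, so the compression steel yields.
M_n = (A_s − A'_s) f_y (d − a/2) + A'_s f_y (d − d') = 257.4 × (22 − 4.948) + 72.6 × (22 − 2.2) = 4389.2 + 1437.5 = 5826.7 kip·in = 5826.7/12 = 485.56 kip·ft.

M_n ≈ 486 kip·ft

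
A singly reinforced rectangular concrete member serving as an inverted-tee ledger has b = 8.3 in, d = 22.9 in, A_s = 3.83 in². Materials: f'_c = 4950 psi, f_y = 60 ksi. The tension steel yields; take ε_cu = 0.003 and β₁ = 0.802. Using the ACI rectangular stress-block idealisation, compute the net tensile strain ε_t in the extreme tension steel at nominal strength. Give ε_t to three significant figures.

ε_t ≈ 0.00537

a = A_s f_y/(0.85 f'_c b) = 6.580 in.
β₁ = 0.802, so c = a/β₁ = 6.580/0.802 = 8.204 in.
From the linear strain diagram with ε_cu = 0.003: ε_t = 0.003 (d − c)/c = 0.003 × (22.9 − 8.204)/8.204 = 0.00537.
Since ε_t ≥ 0.005, the section is tension-controlled.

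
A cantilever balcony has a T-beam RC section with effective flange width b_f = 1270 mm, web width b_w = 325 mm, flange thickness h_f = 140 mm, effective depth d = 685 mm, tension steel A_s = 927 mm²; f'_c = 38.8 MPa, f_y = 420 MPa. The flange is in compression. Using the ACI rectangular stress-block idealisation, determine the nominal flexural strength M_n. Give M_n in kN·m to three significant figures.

M_n ≈ 265 kN·m

Tension: T = A_s f_y = 927 × 420 = 389340 N.
Try a within the flange: a = T/(0.85 f'_c b_f) = 389340/(0.85 × 38.8 × 1270) = 9.30 mm.
Since a = 9.30 ≤ h_f = 140 mm, the stress block lies entirely in the flange; analyse as a rectangular beam of width b_f.
M_n = T(d − a/2) = 389340 × (685 − 4.65) = 264.89 × 10⁶ N·mm.
M_n = 264.89 kN·m.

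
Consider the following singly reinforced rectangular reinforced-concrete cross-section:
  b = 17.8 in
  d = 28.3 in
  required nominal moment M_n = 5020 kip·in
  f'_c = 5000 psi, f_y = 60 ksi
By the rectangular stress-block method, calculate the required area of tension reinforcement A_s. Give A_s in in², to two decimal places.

From M_n = 0.85 f'_c a b (d − a/2):
a = d − √(d² − 2M_n/(0.85 f'_c b)) = 28.3 − √(28.3² − 2 × 5020/(0.85 × 5 × 17.8)) = 2.451 in.
A_s = 0.85 f'_c a b / f_y = 0.85 × 5 × 2.451 × 17.8 / 60 = 3.090 in².

A_s ≈ 3.09 in²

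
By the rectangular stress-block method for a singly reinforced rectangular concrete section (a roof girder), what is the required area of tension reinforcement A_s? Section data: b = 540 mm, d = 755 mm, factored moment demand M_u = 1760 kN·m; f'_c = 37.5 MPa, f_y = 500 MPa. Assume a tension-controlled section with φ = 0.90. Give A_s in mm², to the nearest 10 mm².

A_s ≈ 5840 mm²

M_n = M_u/φ = 1760/0.90 = 1955.56 kN·m.
With M_n = 0.85 f'_c a b (d − a/2), solve the quadratic for a:
a = d − √(d² − 2M_n/(0.85 f'_c b)) = 755 − √(755² − 2 × 1955.56×10⁶/(0.85 × 37.5 × 540)) = 169.51 mm.
A_s = 0.85 f'_c a b / f_y = 0.85 × 37.5 × 169.51 × 540 / 500 = 5835.4 mm².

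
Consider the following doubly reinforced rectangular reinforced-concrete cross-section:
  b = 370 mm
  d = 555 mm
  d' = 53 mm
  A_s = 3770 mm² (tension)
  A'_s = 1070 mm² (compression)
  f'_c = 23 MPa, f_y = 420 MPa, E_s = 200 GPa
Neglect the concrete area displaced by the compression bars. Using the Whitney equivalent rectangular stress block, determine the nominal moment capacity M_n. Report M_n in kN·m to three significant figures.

M_n ≈ 766 kN·m

Assume both tension and compression steel yield.
Net tension couple steel: A_s − A'_s = 2700 mm².
a = (A_s − A'_s) f_y / (0.85 f'_c b) = 1134000/(0.85 × 23 × 370) = 156.77 mm.
c = a/β₁ = 156.77/0.85 = 184.44 mm; ε'_s = 0.003(c − d')/c = 0.0021 ≥ f_y/E_s = 0.0021, so compression steel does yield.
M_n = (A_s − A'_s) f_y (d − a/2) + A'_s f_y (d − d') = [1134000 × (555 − 78.385) + 449400 × (555 − 53)] × 10⁻⁶ = 540.48 + 225.60 = 766.08 kN·m.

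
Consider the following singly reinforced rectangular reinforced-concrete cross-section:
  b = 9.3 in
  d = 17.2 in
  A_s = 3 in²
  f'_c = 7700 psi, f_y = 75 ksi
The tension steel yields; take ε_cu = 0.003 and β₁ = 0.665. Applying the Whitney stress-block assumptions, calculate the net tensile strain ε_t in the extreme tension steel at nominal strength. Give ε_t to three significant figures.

a = A_s f_y/(0.85 f'_c b) = 3.696 in.
β₁ = 0.665, so c = a/β₁ = 3.696/0.665 = 5.558 in.
From the linear strain diagram with ε_cu = 0.003: ε_t = 0.003 (d − c)/c = 0.003 × (17.2 − 5.558)/5.558 = 0.00628.
Since ε_t ≥ 0.005, the section is tension-controlled.

ε_t ≈ 0.00628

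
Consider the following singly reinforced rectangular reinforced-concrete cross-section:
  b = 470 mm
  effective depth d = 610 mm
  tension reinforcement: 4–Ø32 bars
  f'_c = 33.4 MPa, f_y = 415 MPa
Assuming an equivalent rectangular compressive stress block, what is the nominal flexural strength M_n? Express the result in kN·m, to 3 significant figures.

M_n ≈ 747 kN·m

A_s = 4 × 804 = 3216 mm².
T = A_s f_y = 3216 × 415 = 1334640 N = 1334.64 kN.
From C = T: a = T/(0.85 f'_c b) = 1334640/(0.85 × 33.4 × 470) = 100.02 mm.
M_n = T(d − a/2) = 1334.64 kN × (610 − 50.01) mm = 747.39 kN·m.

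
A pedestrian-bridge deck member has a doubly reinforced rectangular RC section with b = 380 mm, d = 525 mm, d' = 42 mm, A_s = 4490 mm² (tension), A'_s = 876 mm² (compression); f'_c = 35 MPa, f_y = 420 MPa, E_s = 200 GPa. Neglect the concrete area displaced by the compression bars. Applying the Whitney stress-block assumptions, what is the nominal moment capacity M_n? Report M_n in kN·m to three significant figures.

Assume both tension and compression steel yield.
Net tension couple steel: A_s − A'_s = 3614 mm².
a = (A_s − A'_s) f_y / (0.85 f'_c b) = 1517880/(0.85 × 35 × 380) = 134.27 mm.
c = a/β₁ = 134.27/0.8 = 167.84 mm; ε'_s = 0.003(c − d')/c = 0.0022 ≥ f_y/E_s = 0.0021, so compression steel does yield.
M_n = (A_s − A'_s) f_y (d − a/2) + A'_s f_y (d − d') = [1517880 × (525 − 67.135) + 367920 × (525 − 42)] × 10⁻⁶ = 694.98 + 177.71 = 872.69 kN·m.

M_n ≈ 873 kN·m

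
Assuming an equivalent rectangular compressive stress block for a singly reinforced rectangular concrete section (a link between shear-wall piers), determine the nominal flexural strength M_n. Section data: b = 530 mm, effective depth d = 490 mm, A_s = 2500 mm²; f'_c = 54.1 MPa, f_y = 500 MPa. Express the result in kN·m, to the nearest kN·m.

T = A_s f_y = 2500 × 500 = 1250000 N = 1250 kN.
From C = T: a = T/(0.85 f'_c b) = 1250000/(0.85 × 54.1 × 530) = 51.29 mm.
M_n = T(d − a/2) = 1250 kN × (490 − 25.645) mm = 580.44 kN·m.

M_n ≈ 580 kN·m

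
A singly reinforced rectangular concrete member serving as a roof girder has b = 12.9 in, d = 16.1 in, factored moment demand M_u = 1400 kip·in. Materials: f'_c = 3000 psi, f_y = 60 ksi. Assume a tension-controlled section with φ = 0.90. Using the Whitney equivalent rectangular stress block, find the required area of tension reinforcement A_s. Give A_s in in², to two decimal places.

M_n = M_u/φ = 1400/0.90 = 1555.56 kip·in.
From M_n = 0.85 f'_c a b (d − a/2):
a = d − √(d² − 2M_n/(0.85 f'_c b)) = 16.1 − √(16.1² − 2 × 1555.56/(0.85 × 3 × 12.9)) = 3.269 in.
A_s = 0.85 f'_c a b / f_y = 0.85 × 3 × 3.269 × 12.9 / 60 = 1.792 in².

A_s ≈ 1.79 in²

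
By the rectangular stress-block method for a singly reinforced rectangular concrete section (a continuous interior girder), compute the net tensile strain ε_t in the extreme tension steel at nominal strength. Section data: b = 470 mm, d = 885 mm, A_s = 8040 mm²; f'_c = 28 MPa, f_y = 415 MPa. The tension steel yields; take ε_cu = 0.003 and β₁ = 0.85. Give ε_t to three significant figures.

ε_t ≈ 0.00457

a = A_s f_y/(0.85 f'_c b) = 298.28 mm.
β₁ = 0.85, so c = a/β₁ = 298.28/0.85 = 350.92 mm.
From the linear strain diagram with ε_cu = 0.003: ε_t = 0.003 (d − c)/c = 0.003 × (885 − 350.92)/350.92 = 0.00457.
ε_t is between 0.004 and 0.005 — transition zone.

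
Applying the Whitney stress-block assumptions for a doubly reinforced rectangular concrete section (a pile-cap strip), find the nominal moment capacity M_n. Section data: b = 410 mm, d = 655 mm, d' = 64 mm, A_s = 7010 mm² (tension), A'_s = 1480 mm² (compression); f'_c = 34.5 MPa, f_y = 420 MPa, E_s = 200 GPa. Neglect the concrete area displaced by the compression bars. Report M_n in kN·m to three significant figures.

Assume both tension and compression steel yield.
Net tension couple steel: A_s − A'_s = 5530 mm².
a = (A_s − A'_s) f_y / (0.85 f'_c b) = 2322600/(0.85 × 34.5 × 410) = 193.18 mm.
c = a/β₁ = 193.18/0.804 = 240.27 mm; ε'_s = 0.003(c − d')/c = 0.0022 ≥ f_y/E_s = 0.0021, so compression steel does yield.
M_n = (A_s − A'_s) f_y (d − a/2) + A'_s f_y (d − d') = [2322600 × (655 − 96.59) + 621600 × (655 − 64)] × 10⁻⁶ = 1296.96 + 367.37 = 1664.33 kN·m.

M_n ≈ 1660 kN·m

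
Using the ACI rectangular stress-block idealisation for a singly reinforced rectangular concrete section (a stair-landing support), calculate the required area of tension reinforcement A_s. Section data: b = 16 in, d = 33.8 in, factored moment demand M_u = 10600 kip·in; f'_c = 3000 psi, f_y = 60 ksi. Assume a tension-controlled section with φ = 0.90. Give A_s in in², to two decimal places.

A_s ≈ 6.82 in²

M_n = M_u/φ = 10600/0.90 = 11777.8 kip·in.
From M_n = 0.85 f'_c a b (d − a/2):
a = d − √(d² − 2M_n/(0.85 f'_c b)) = 33.8 − √(33.8² − 2 × 11777.8/(0.85 × 3 × 16)) = 10.028 in.
A_s = 0.85 f'_c a b / f_y = 0.85 × 3 × 10.028 × 16 / 60 = 6.819 in².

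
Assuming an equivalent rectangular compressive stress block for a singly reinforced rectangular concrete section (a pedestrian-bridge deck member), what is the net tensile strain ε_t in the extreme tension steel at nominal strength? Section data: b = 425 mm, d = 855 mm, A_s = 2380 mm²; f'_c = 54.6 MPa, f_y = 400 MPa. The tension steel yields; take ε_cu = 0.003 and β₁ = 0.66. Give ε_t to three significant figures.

a = A_s f_y/(0.85 f'_c b) = 48.27 mm.
β₁ = 0.66, so c = a/β₁ = 48.27/0.66 = 73.14 mm.
From the linear strain diagram with ε_cu = 0.003: ε_t = 0.003 (d − c)/c = 0.003 × (855 − 73.14)/73.14 = 0.0321.
Since ε_t ≥ 0.005, the section is tension-controlled.

ε_t ≈ 0.0321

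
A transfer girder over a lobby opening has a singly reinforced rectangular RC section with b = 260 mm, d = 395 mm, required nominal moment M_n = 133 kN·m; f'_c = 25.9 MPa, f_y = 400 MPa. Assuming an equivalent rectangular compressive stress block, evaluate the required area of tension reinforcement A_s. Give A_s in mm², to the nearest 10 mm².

A_s ≈ 920 mm²

With M_n = 0.85 f'_c a b (d − a/2), solve the quadratic for a:
a = d − √(d² − 2M_n/(0.85 f'_c b)) = 395 − √(395² − 2 × 133×10⁶/(0.85 × 25.9 × 260)) = 64.01 mm.
A_s = 0.85 f'_c a b / f_y = 0.85 × 25.9 × 64.01 × 260 / 400 = 916.0 mm².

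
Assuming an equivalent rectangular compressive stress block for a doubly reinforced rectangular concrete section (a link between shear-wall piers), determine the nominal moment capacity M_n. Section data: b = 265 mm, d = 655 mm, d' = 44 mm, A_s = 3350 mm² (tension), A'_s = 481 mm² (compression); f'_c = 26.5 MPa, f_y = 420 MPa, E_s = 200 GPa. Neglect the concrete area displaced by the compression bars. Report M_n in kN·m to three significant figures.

Assume both tension and compression steel yield.
Net tension couple steel: A_s − A'_s = 2869 mm².
a = (A_s − A'_s) f_y / (0.85 f'_c b) = 1204980/(0.85 × 26.5 × 265) = 201.87 mm.
c = a/β₁ = 201.87/0.85 = 237.49 mm; ε'_s = 0.003(c − d')/c = 0.0024 ≥ f_y/E_s = 0.0021, so compression steel does yield.
M_n = (A_s − A'_s) f_y (d − a/2) + A'_s f_y (d − d') = [1204980 × (655 − 100.935) + 202020 × (655 − 44)] × 10⁻⁶ = 667.64 + 123.43 = 791.07 kN·m.

M_n ≈ 791 kN·m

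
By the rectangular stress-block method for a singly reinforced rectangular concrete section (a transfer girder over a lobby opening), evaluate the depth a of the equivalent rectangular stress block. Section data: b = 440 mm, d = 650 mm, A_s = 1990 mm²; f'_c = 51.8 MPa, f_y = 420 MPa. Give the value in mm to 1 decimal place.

a ≈ 43.1 mm

T = A_s f_y = 1990 × 420 = 835800 N = 835.8 kN.
Setting C = 0.85 f'_c a b equal to T: a = 835800/(0.85 × 51.8 × 440) = 43.1 mm.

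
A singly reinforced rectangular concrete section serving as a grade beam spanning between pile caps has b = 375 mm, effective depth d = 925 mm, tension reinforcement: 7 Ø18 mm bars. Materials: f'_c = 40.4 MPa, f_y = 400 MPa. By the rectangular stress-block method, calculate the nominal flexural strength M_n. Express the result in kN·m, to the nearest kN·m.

M_n ≈ 638 kN·m

A_s = 7 × 254 = 1778 mm².
T = A_s f_y = 1778 × 400 = 711200 N = 711.2 kN.
From C = T: a = T/(0.85 f'_c b) = 711200/(0.85 × 40.4 × 375) = 55.23 mm.
M_n = T(d − a/2) = 711.2 kN × (925 − 27.615) mm = 638.22 kN·m.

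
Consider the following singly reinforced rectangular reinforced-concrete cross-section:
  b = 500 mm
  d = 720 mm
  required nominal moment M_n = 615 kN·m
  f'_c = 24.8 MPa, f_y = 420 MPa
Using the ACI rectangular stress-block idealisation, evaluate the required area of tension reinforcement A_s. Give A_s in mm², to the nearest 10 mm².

A_s ≈ 2160 mm²

With M_n = 0.85 f'_c a b (d − a/2), solve the quadratic for a:
a = d − √(d² − 2M_n/(0.85 f'_c b)) = 720 − √(720² − 2 × 615×10⁶/(0.85 × 24.8 × 500)) = 86.20 mm.
A_s = 0.85 f'_c a b / f_y = 0.85 × 24.8 × 86.20 × 500 / 420 = 2163.2 mm².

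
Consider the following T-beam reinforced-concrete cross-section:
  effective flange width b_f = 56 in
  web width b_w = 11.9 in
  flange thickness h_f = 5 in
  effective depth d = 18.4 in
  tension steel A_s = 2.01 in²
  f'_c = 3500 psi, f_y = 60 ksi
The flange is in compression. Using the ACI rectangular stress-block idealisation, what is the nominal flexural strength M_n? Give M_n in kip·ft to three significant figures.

Tension: T = A_s f_y = 2.01 × 60 = 120.6 kips.
Try a within the flange: a = T/(0.85 f'_c b_f) = 120.6/(0.85 × 3.5 × 56) = 0.724 in.
Since a = 0.724 ≤ h_f = 5 in, the stress block lies entirely in the flange; analyse as a rectangular beam of width b_f.
M_n = T(d − a/2) = 120.6 × (18.4 − 0.362) = 2175.4 kip·in.
M_n = 2175.4/12 = 181.28 kip·ft.

M_n ≈ 181 kip·ft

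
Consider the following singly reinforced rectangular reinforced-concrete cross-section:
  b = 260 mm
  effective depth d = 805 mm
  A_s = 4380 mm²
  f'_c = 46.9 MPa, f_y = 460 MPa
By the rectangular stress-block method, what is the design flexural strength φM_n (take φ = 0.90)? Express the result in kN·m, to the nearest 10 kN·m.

φM_n ≈ 1280 kN·m

T = A_s f_y = 4380 × 460 = 2014800 N = 2014.8 kN.
From C = T: a = T/(0.85 f'_c b) = 2014800/(0.85 × 46.9 × 260) = 194.39 mm.
M_n = T(d − a/2) = 2014.8 kN × (805 − 97.195) mm = 1426.09 kN·m.
φM_n = 0.90 × 1426.09 = 1283.48 kN·m.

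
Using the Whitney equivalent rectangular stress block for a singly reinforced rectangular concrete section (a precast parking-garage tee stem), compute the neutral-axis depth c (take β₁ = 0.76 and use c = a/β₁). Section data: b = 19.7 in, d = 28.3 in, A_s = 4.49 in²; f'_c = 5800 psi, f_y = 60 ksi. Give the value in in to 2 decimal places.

T = A_s f_y = 4.49 × 60 = 269.4 kips.
a = T/(0.85 f'_c b) = 269.4/(0.85 × 5.8 × 19.7) = 2.7739 in.
With β₁ = 0.76, c = a/β₁ = 2.7739/0.76 = 3.65 in.

c ≈ 3.65 in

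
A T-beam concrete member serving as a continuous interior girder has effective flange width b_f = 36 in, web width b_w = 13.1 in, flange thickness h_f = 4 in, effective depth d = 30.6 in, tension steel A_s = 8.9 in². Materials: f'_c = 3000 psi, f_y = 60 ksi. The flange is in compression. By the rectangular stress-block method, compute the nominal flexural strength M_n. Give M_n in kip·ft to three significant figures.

M_n ≈ 1210 kip·ft

Tension: T = A_s f_y = 8.9 × 60 = 534 kips.
Try a within the flange: a = T/(0.85 f'_c b_f) = 534/(0.85 × 3 × 36) = 5.817 in.
a = 5.817 > h_f = 4 in: the block extends into the web. Split into flange-overhang and web parts.
C_f = 0.85 f'_c (b_f − b_w) h_f = 0.85 × 3 × (36 − 13.1) × 4 = 233.6 kips.
Remaining web compression depth: a_w = (T − C_f)/(0.85 f'_c b_w) = (534 − 233.6)/(0.85 × 3 × 13.1) = 8.993 in.
M_n = C_f(d − h_f/2) + (T − C_f)(d − a_w/2) = 233.6 × (30.6 − 2) + 300.4 × (30.6 − 4.4965) = 6681.0 + 7841.5 = 14522.5 kip·in.
M_n = 14522.5/12 = 1210.21 kip·ft.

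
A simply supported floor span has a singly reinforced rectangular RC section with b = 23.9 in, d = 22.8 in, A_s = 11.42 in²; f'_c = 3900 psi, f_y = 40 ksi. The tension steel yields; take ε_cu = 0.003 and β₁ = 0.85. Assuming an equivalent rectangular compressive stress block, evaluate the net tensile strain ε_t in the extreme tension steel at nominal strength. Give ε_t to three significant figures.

a = A_s f_y/(0.85 f'_c b) = 5.766 in.
β₁ = 0.85, so c = a/β₁ = 5.766/0.85 = 6.784 in.
From the linear strain diagram with ε_cu = 0.003: ε_t = 0.003 (d − c)/c = 0.003 × (22.8 − 6.784)/6.784 = 0.00708.
Since ε_t ≥ 0.005, the section is tension-controlled.

ε_t ≈ 0.00708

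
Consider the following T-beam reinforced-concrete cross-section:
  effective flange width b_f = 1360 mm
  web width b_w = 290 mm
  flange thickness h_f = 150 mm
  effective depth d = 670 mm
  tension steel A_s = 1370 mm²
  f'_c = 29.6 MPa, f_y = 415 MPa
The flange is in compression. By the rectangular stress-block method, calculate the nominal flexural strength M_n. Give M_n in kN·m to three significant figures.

Tension: T = A_s f_y = 1370 × 415 = 568550 N.
Try a within the flange: a = T/(0.85 f'_c b_f) = 568550/(0.85 × 29.6 × 1360) = 16.62 mm.
Since a = 16.62 ≤ h_f = 150 mm, the stress block lies entirely in the flange; analyse as a rectangular beam of width b_f.
M_n = T(d − a/2) = 568550 × (670 − 8.31) = 376.20 × 10⁶ N·mm.
M_n = 376.20 kN·m.

M_n ≈ 376 kN·m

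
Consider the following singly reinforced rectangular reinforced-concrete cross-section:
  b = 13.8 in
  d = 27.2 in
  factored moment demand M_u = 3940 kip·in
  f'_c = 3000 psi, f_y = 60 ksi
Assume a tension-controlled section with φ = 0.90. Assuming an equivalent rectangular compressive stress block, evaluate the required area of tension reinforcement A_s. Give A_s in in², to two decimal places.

M_n = M_u/φ = 3940/0.90 = 4377.78 kip·in.
From M_n = 0.85 f'_c a b (d − a/2):
a = d − √(d² − 2M_n/(0.85 f'_c b)) = 27.2 − √(27.2² − 2 × 4377.78/(0.85 × 3 × 13.8)) = 5.041 in.
A_s = 0.85 f'_c a b / f_y = 0.85 × 3 × 5.041 × 13.8 / 60 = 2.957 in².

A_s ≈ 2.96 in²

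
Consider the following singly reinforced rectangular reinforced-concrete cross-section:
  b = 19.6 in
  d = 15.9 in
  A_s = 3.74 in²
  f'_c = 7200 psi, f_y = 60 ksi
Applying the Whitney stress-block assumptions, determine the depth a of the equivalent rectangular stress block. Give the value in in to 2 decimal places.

a ≈ 1.87 in

T = A_s f_y = 3.74 × 60 = 224.4 kips.
a = T/(0.85 f'_c b) = 224.4/(0.85 × 7.2 × 19.6) = 1.87 in.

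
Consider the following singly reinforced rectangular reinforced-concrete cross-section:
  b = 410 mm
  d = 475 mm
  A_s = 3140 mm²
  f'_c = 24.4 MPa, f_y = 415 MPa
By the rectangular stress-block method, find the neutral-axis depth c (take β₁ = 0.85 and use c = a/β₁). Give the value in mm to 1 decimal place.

c ≈ 180.3 mm

T = A_s f_y = 3140 × 415 = 1303100 N = 1303.1 kN.
Setting C = 0.85 f'_c a b equal to T: a = 1303100/(0.85 × 24.4 × 410) = 153.245 mm.
With β₁ = 0.85, c = a/β₁ = 153.245/0.85 = 180.3 mm.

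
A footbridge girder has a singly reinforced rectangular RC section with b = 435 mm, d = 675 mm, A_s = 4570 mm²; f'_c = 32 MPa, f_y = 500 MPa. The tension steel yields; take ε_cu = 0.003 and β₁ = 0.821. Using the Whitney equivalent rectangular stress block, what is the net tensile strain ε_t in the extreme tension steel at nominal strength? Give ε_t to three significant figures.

ε_t ≈ 0.00561

a = A_s f_y/(0.85 f'_c b) = 193.12 mm.
β₁ = 0.821, so c = a/β₁ = 193.12/0.821 = 235.23 mm.
From the linear strain diagram with ε_cu = 0.003: ε_t = 0.003 (d − c)/c = 0.003 × (675 − 235.23)/235.23 = 0.00561.
Since ε_t ≥ 0.005, the section is tension-controlled.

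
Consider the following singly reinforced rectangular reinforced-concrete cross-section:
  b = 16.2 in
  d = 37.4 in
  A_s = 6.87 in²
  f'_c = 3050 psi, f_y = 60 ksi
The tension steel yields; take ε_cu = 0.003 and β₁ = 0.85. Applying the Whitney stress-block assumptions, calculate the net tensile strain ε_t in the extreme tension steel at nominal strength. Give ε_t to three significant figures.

ε_t ≈ 0.00672

a = A_s f_y/(0.85 f'_c b) = 9.815 in.
β₁ = 0.85, so c = a/β₁ = 9.815/0.85 = 11.547 in.
From the linear strain diagram with ε_cu = 0.003: ε_t = 0.003 (d − c)/c = 0.003 × (37.4 − 11.547)/11.547 = 0.00672.
Since ε_t ≥ 0.005, the section is tension-controlled.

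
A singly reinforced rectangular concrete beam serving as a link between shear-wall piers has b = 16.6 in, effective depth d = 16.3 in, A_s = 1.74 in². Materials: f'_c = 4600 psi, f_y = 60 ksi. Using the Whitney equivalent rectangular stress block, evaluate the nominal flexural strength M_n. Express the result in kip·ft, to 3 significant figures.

T = A_s f_y = 1.74 × 60 = 104.4 kips.
a = T/(0.85 f'_c b) = 104.4/(0.85 × 4.6 × 16.6) = 1.608 in.
M_n = T(d − a/2) = 104.4 × (16.3 − 0.804) = 1617.8 kip·in = 1617.8/12 = 134.82 kip·ft.

M_n ≈ 135 kip·ft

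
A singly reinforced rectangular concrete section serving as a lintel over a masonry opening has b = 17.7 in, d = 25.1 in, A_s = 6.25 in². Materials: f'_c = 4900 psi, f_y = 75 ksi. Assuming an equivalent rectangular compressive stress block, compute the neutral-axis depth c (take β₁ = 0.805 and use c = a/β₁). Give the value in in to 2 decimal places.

c ≈ 7.90 in

T = A_s f_y = 6.25 × 75 = 468.75 kips.
a = T/(0.85 f'_c b) = 468.75/(0.85 × 4.9 × 17.7) = 6.3585 in.
With β₁ = 0.805, c = a/β₁ = 6.3585/0.805 = 7.90 in.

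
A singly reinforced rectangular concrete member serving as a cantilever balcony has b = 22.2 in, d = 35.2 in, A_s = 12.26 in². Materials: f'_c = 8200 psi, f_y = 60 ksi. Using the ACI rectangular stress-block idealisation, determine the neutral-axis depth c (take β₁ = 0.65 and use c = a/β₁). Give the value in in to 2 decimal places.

c ≈ 7.31 in

T = A_s f_y = 12.26 × 60 = 735.6 kips.
a = T/(0.85 f'_c b) = 735.6/(0.85 × 8.2 × 22.2) = 4.7540 in.
With β₁ = 0.65, c = a/β₁ = 4.7540/0.65 = 7.31 in.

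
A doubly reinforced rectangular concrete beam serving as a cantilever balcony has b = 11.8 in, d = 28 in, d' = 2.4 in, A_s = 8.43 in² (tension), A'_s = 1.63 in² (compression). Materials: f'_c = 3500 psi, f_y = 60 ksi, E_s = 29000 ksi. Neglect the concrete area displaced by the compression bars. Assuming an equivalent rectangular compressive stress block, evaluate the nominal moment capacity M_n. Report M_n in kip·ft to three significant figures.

M_n ≈ 963 kip·ft

Assume both steels yield.
a = (A_s − A'_s) f_y/(0.85 f'_c b) = (8.43 − 1.63) × 60/(0.85 × 3.5 × 11.8) = 11.622 in.
c = a/β₁ = 11.622/0.85 = 13.673 in; ε'_s = 0.003(c − d')/c = 0.0025 ≥ ε_y = 0.0021, so the compression steel yields.
M_n = (A_s − A'_s) f_y (d − a/2) + A'_s f_y (d − d') = 408 × (28 − 5.811) + 97.8 × (28 − 2.4) = 9053.1 + 2503.7 = 11556.8 kip·in = 11556.8/12 = 963.07 kip·ft.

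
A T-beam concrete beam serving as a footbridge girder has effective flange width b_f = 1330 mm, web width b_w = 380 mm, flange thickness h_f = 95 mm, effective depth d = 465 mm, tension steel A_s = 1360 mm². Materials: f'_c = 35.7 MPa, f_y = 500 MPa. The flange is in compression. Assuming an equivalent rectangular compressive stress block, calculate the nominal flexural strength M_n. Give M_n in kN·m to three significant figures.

Tension: T = A_s f_y = 1360 × 500 = 680000 N.
Try a within the flange: a = T/(0.85 f'_c b_f) = 680000/(0.85 × 35.7 × 1330) = 16.85 mm.
Since a = 16.85 ≤ h_f = 95 mm, the stress block lies entirely in the flange; analyse as a rectangular beam of width b_f.
M_n = T(d − a/2) = 680000 × (465 − 8.425) = 310.47 × 10⁶ N·mm.
M_n = 310.47 kN·m.

M_n ≈ 310 kN·m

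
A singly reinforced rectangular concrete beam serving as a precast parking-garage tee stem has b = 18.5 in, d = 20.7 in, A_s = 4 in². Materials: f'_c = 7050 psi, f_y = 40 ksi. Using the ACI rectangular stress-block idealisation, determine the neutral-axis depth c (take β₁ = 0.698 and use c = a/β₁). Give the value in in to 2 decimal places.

T = A_s f_y = 4 × 40 = 160 kips.
a = T/(0.85 f'_c b) = 160/(0.85 × 7.05 × 18.5) = 1.4432 in.
With β₁ = 0.698, c = a/β₁ = 1.4432/0.698 = 2.07 in.

c ≈ 2.07 in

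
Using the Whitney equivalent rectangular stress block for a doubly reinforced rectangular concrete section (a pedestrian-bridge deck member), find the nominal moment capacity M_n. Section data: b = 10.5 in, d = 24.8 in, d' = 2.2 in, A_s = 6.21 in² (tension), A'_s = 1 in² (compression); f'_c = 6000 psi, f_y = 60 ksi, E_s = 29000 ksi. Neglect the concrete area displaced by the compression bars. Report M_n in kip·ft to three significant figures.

Assume both steels yield.
a = (A_s − A'_s) f_y/(0.85 f'_c b) = (6.21 − 1) × 60/(0.85 × 6 × 10.5) = 5.838 in.
c = a/β₁ = 5.838/0.75 = 7.784 in; ε'_s = 0.003(c − d')/c = 0.0022 ≥ ε_y = 0.0021, so the compression steel yields.
M_n = (A_s − A'_s) f_y (d − a/2) + A'_s f_y (d − d') = 312.6 × (24.8 − 2.919) + 60 × (24.8 − 2.2) = 6840.0 + 1356.0 = 8196.0 kip·in = 8196.0/12 = 683.00 kip·ft.

M_n ≈ 683 kip·ft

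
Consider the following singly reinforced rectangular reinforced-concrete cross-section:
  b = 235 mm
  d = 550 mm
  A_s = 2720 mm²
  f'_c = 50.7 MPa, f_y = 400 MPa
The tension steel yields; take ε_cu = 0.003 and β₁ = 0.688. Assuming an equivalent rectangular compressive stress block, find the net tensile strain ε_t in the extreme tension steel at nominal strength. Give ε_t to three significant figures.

a = A_s f_y/(0.85 f'_c b) = 107.43 mm.
β₁ = 0.688, so c = a/β₁ = 107.43/0.688 = 156.15 mm.
From the linear strain diagram with ε_cu = 0.003: ε_t = 0.003 (d − c)/c = 0.003 × (550 − 156.15)/156.15 = 0.00757.
Since ε_t ≥ 0.005, the section is tension-controlled.

ε_t ≈ 0.00757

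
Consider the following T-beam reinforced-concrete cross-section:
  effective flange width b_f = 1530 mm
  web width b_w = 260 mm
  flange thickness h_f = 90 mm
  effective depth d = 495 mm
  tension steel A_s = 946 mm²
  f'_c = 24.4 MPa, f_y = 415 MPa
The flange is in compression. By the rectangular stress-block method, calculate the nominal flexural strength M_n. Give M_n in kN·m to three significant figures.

Tension: T = A_s f_y = 946 × 415 = 392590 N.
Try a within the flange: a = T/(0.85 f'_c b_f) = 392590/(0.85 × 24.4 × 1530) = 12.37 mm.
Since a = 12.37 ≤ h_f = 90 mm, the stress block lies entirely in the flange; analyse as a rectangular beam of width b_f.
M_n = T(d − a/2) = 392590 × (495 − 6.185) = 191.90 × 10⁶ N·mm.
M_n = 191.90 kN·m.

M_n ≈ 192 kN·m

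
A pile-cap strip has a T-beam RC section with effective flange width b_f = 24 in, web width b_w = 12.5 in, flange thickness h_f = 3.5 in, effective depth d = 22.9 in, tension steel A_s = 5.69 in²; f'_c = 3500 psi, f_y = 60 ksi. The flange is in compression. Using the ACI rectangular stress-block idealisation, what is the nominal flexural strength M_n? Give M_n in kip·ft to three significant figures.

Tension: T = A_s f_y = 5.69 × 60 = 341.4 kips.
Try a within the flange: a = T/(0.85 f'_c b_f) = 341.4/(0.85 × 3.5 × 24) = 4.782 in.
a = 4.782 > h_f = 3.5 in: the block extends into the web. Split into flange-overhang and web parts.
C_f = 0.85 f'_c (b_f − b_w) h_f = 0.85 × 3.5 × (24 − 12.5) × 3.5 = 119.7 kips.
Remaining web compression depth: a_w = (T − C_f)/(0.85 f'_c b_w) = (341.4 − 119.7)/(0.85 × 3.5 × 12.5) = 5.962 in.
M_n = C_f(d − h_f/2) + (T − C_f)(d − a_w/2) = 119.7 × (22.9 − 1.75) + 221.7 × (22.9 − 2.981) = 2531.7 + 4416.0 = 6947.7 kip·in.
M_n = 6947.7/12 = 578.98 kip·ft.

M_n ≈ 579 kip·ft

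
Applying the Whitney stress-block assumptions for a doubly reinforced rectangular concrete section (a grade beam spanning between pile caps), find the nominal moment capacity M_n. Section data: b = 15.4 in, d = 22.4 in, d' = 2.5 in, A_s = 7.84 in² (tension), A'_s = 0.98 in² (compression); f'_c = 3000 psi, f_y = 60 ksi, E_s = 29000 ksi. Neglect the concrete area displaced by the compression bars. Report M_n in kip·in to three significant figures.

Assume both steels yield.
a = (A_s − A'_s) f_y/(0.85 f'_c b) = (7.84 − 0.98) × 60/(0.85 × 3 × 15.4) = 10.481 in.
c = a/β₁ = 10.481/0.85 = 12.331 in; ε'_s = 0.003(c − d')/c = 0.0024 ≥ ε_y = 0.0021, so the compression steel yields.
M_n = (A_s − A'_s) f_y (d − a/2) + A'_s f_y (d − d') = 411.6 × (22.4 − 5.2405) + 58.8 × (22.4 − 2.5) = 7062.9 + 1170.1 = 8233.0 kip·in.

M_n ≈ 8230 kip·in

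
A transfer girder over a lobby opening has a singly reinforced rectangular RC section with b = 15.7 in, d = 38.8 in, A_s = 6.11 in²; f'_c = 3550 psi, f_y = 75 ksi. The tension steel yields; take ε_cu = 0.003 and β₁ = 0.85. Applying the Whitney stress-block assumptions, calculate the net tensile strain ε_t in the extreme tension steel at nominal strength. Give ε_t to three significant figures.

ε_t ≈ 0.00723

a = A_s f_y/(0.85 f'_c b) = 9.673 in.
β₁ = 0.85, so c = a/β₁ = 9.673/0.85 = 11.380 in.
From the linear strain diagram with ε_cu = 0.003: ε_t = 0.003 (d − c)/c = 0.003 × (38.8 − 11.380)/11.380 = 0.00723.
Since ε_t ≥ 0.005, the section is tension-controlled.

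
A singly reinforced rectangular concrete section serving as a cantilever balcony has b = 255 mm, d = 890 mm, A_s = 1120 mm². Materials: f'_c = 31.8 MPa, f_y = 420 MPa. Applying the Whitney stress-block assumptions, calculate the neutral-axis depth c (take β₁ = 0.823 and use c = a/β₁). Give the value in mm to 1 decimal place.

T = A_s f_y = 1120 × 420 = 470400 N = 470.4 kN.
Setting C = 0.85 f'_c a b equal to T: a = 470400/(0.85 × 31.8 × 255) = 68.247 mm.
With β₁ = 0.823, c = a/β₁ = 68.247/0.823 = 82.9 mm.

c ≈ 82.9 mm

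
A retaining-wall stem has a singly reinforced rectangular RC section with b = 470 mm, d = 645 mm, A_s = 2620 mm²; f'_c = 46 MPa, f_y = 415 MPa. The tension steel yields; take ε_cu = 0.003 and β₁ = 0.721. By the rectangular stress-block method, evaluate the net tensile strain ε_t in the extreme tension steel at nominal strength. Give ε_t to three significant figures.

a = A_s f_y/(0.85 f'_c b) = 59.17 mm.
β₁ = 0.721, so c = a/β₁ = 59.17/0.721 = 82.07 mm.
From the linear strain diagram with ε_cu = 0.003: ε_t = 0.003 (d − c)/c = 0.003 × (645 − 82.07)/82.07 = 0.0206.
Since ε_t ≥ 0.005, the section is tension-controlled.

ε_t ≈ 0.0206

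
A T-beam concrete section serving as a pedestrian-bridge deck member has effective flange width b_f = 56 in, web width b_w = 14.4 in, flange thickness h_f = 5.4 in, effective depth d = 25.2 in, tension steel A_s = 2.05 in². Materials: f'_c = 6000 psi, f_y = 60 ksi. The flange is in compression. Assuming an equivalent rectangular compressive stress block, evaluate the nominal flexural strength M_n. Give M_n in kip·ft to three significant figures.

M_n ≈ 256 kip·ft

Tension: T = A_s f_y = 2.05 × 60 = 123 kips.
Try a within the flange: a = T/(0.85 f'_c b_f) = 123/(0.85 × 6 × 56) = 0.431 in.
Since a = 0.431 ≤ h_f = 5.4 in, the stress block lies entirely in the flange; analyse as a rectangular beam of width b_f.
M_n = T(d − a/2) = 123 × (25.2 − 0.2155) = 3073.1 kip·in.
M_n = 3073.1/12 = 256.09 kip·ft.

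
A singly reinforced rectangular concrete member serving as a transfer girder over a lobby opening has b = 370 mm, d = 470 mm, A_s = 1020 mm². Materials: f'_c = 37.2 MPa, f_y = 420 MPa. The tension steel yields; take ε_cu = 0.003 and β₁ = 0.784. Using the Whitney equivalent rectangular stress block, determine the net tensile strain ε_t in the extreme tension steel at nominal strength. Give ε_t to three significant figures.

a = A_s f_y/(0.85 f'_c b) = 36.62 mm.
β₁ = 0.784, so c = a/β₁ = 36.62/0.784 = 46.71 mm.
From the linear strain diagram with ε_cu = 0.003: ε_t = 0.003 (d − c)/c = 0.003 × (470 − 46.71)/46.71 = 0.0272.
Since ε_t ≥ 0.005, the section is tension-controlled.

ε_t ≈ 0.0272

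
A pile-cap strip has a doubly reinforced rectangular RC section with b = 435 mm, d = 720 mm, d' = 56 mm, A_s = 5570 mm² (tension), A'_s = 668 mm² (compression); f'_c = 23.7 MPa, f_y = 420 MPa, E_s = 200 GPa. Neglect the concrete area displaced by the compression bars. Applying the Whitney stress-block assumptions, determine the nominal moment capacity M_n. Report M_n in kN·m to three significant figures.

M_n ≈ 1430 kN·m

Assume both tension and compression steel yield.
Net tension couple steel: A_s − A'_s = 4902 mm².
a = (A_s − A'_s) f_y / (0.85 f'_c b) = 2058840/(0.85 × 23.7 × 435) = 234.94 mm.
c = a/β₁ = 234.94/0.85 = 276.40 mm; ε'_s = 0.003(c − d')/c = 0.0024 ≥ f_y/E_s = 0.0021, so compression steel does yield.
M_n = (A_s − A'_s) f_y (d − a/2) + A'_s f_y (d − d') = [2058840 × (720 − 117.47) + 280560 × (720 − 56)] × 10⁻⁶ = 1240.51 + 186.29 = 1426.80 kN·m.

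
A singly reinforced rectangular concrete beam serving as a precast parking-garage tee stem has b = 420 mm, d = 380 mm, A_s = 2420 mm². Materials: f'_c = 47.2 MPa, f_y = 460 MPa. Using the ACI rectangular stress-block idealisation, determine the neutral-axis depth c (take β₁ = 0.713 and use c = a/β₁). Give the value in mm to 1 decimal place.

T = A_s f_y = 2420 × 460 = 1113200 N = 1113.2 kN.
Setting C = 0.85 f'_c a b equal to T: a = 1113200/(0.85 × 47.2 × 420) = 66.064 mm.
With β₁ = 0.713, c = a/β₁ = 66.064/0.713 = 92.7 mm.

c ≈ 92.7 mm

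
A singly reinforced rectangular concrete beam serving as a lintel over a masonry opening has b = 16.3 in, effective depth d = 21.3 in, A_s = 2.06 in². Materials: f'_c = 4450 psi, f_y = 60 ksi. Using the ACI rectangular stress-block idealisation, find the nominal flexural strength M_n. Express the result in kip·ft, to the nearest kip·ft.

T = A_s f_y = 2.06 × 60 = 123.6 kips.
a = T/(0.85 f'_c b) = 123.6/(0.85 × 4.45 × 16.3) = 2.005 in.
M_n = T(d − a/2) = 123.6 × (21.3 − 1.0025) = 2508.8 kip·in = 2508.8/12 = 209.07 kip·ft.

M_n ≈ 209 kip·ft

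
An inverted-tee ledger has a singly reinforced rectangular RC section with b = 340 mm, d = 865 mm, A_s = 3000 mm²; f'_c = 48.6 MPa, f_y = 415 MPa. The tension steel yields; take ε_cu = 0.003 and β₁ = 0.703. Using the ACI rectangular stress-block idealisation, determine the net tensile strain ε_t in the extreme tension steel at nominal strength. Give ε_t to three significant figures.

ε_t ≈ 0.0176

a = A_s f_y/(0.85 f'_c b) = 88.64 mm.
β₁ = 0.703, so c = a/β₁ = 88.64/0.703 = 126.09 mm.
From the linear strain diagram with ε_cu = 0.003: ε_t = 0.003 (d − c)/c = 0.003 × (865 − 126.09)/126.09 = 0.0176.
Since ε_t ≥ 0.005, the section is tension-controlled.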